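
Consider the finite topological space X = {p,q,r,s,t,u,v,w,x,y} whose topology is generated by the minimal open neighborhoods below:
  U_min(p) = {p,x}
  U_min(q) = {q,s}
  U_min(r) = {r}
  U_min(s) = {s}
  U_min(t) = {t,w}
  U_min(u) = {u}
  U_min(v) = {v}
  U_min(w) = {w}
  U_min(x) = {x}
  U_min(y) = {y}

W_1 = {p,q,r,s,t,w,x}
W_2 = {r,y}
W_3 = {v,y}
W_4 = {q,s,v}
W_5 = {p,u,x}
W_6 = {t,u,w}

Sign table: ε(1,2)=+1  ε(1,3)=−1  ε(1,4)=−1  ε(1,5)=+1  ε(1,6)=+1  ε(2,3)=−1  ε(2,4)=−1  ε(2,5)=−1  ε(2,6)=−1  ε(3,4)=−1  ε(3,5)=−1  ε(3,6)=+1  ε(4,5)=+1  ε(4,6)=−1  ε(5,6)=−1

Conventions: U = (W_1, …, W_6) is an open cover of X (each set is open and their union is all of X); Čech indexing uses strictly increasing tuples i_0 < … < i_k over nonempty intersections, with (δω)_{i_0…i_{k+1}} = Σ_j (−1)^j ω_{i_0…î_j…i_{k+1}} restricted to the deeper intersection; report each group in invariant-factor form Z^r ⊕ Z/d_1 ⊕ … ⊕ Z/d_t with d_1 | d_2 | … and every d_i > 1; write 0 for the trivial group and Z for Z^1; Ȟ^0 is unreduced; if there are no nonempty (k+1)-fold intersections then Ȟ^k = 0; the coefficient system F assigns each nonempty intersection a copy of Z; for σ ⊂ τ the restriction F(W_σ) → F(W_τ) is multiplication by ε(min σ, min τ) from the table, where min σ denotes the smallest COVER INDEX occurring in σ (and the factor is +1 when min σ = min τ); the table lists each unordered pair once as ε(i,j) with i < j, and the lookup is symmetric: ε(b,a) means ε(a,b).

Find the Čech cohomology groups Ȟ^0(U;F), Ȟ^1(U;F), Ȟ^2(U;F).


cover nerve:
  W12={r} W14={q,s} W15={p,x} W16={t,w} W23={y} W34={v} W56={u}
C dims 6,7; δ0: rk 6, SNF 1^5·2
Ȟ^0: (6−6)−0=0 ⇒ 0
Ȟ^1: (7−0)−6=1 plus torsion [2] ⇒ Z ⊕ Z/2
Ȟ^2: (0−0)−0=0 ⇒ 0

Ȟ^0 ≅ 0, Ȟ^1 ≅ Z ⊕ Z/2, Ȟ^2 ≅ 0


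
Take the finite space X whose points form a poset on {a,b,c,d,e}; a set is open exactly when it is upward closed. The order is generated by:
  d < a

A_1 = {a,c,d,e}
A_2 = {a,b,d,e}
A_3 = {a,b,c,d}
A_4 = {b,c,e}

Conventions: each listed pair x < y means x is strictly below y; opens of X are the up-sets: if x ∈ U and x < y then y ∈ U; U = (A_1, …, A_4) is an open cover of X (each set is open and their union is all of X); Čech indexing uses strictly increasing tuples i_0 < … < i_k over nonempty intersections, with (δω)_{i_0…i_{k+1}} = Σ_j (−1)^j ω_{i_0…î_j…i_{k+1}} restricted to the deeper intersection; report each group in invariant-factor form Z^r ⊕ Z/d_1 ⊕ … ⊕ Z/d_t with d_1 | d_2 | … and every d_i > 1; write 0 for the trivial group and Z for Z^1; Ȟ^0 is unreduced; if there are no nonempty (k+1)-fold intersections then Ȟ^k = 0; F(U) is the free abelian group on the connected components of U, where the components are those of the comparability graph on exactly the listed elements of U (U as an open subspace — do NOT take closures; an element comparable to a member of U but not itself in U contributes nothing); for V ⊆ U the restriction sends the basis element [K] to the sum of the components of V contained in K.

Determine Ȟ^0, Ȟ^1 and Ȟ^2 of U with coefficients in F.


Ȟ^0 ≅ Z^4, Ȟ^1 ≅ 0 and Ȟ^2 ≅ 0

nonempty overlaps:
  A12={a,d,e} A13={a,c,d} A14={c,e} A23={a,b,d} A24={b,e} A34={b,c}
  A123={a,d} A124={e} A134={c} A234={b}
components per intersection:
  A1: {a,d} {c} {e}
  A2: {a,d} {b} {e}
  A3: {a,d} {b} {c}
  A4: {b} {c} {e}
  A12: {a,d} {e}
  A13: {a,d} {c}
  A14: {c} {e}
  A23: {a,d} {b}
  A24: {b} {e}
  A34: {b} {c}
  A123: {a,d}
  A124: {e}
  A134: {c}
  A234: {b}
C dims 12,12,4; δ0: rk 8, SNF 1^8; δ1: rk 4, SNF 1^4
degree 0: 12−8−0 = 4 → Ȟ^0 ≅ Z^4
degree 1: 12−4−8 = 0 → Ȟ^1 ≅ 0
degree 2: 4−0−4 = 0 → Ȟ^2 ≅ 0


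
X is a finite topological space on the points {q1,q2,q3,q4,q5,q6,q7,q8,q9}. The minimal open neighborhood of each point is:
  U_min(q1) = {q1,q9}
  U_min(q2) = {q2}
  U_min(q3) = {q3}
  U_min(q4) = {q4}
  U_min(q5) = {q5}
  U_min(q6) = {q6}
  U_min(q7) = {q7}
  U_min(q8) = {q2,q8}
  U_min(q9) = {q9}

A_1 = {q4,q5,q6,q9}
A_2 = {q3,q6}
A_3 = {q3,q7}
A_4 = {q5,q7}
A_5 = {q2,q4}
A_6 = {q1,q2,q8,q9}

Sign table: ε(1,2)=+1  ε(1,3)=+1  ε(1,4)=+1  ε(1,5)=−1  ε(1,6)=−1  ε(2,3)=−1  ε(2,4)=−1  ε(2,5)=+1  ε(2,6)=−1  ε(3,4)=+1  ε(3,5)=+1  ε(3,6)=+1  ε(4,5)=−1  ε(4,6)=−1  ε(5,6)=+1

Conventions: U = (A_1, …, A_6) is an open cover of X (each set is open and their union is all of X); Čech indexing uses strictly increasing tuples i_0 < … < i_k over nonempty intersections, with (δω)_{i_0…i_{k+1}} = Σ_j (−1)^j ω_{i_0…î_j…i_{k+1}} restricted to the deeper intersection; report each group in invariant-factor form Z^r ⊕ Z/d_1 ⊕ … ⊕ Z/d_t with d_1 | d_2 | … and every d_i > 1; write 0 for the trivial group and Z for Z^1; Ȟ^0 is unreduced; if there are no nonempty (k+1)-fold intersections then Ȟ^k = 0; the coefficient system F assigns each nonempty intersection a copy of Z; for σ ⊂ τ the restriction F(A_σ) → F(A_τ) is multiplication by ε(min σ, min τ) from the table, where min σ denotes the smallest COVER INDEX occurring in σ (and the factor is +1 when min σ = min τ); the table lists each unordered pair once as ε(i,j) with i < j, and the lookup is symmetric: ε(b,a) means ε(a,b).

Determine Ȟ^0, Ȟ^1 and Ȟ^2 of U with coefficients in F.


Ȟ^0 = 0,  Ȟ^1 = Z ⊕ Z/2,  Ȟ^2 = 0

intersection data:
  A12={q6} A14={q5} A15={q4} A16={q9} A23={q3} A34={q7} A56={q2}
C dims 6,7; δ0: rk 6, SNF 1^5·2
Ȟ^0 = (6 − 6) − 0 = 0, so Ȟ^0 ≅ 0
Ȟ^1 = (7 − 0) − 6 = 1 plus torsion [2], so Ȟ^1 ≅ Z ⊕ Z/2
Ȟ^2 = (0 − 0) − 0 = 0, so Ȟ^2 ≅ 0


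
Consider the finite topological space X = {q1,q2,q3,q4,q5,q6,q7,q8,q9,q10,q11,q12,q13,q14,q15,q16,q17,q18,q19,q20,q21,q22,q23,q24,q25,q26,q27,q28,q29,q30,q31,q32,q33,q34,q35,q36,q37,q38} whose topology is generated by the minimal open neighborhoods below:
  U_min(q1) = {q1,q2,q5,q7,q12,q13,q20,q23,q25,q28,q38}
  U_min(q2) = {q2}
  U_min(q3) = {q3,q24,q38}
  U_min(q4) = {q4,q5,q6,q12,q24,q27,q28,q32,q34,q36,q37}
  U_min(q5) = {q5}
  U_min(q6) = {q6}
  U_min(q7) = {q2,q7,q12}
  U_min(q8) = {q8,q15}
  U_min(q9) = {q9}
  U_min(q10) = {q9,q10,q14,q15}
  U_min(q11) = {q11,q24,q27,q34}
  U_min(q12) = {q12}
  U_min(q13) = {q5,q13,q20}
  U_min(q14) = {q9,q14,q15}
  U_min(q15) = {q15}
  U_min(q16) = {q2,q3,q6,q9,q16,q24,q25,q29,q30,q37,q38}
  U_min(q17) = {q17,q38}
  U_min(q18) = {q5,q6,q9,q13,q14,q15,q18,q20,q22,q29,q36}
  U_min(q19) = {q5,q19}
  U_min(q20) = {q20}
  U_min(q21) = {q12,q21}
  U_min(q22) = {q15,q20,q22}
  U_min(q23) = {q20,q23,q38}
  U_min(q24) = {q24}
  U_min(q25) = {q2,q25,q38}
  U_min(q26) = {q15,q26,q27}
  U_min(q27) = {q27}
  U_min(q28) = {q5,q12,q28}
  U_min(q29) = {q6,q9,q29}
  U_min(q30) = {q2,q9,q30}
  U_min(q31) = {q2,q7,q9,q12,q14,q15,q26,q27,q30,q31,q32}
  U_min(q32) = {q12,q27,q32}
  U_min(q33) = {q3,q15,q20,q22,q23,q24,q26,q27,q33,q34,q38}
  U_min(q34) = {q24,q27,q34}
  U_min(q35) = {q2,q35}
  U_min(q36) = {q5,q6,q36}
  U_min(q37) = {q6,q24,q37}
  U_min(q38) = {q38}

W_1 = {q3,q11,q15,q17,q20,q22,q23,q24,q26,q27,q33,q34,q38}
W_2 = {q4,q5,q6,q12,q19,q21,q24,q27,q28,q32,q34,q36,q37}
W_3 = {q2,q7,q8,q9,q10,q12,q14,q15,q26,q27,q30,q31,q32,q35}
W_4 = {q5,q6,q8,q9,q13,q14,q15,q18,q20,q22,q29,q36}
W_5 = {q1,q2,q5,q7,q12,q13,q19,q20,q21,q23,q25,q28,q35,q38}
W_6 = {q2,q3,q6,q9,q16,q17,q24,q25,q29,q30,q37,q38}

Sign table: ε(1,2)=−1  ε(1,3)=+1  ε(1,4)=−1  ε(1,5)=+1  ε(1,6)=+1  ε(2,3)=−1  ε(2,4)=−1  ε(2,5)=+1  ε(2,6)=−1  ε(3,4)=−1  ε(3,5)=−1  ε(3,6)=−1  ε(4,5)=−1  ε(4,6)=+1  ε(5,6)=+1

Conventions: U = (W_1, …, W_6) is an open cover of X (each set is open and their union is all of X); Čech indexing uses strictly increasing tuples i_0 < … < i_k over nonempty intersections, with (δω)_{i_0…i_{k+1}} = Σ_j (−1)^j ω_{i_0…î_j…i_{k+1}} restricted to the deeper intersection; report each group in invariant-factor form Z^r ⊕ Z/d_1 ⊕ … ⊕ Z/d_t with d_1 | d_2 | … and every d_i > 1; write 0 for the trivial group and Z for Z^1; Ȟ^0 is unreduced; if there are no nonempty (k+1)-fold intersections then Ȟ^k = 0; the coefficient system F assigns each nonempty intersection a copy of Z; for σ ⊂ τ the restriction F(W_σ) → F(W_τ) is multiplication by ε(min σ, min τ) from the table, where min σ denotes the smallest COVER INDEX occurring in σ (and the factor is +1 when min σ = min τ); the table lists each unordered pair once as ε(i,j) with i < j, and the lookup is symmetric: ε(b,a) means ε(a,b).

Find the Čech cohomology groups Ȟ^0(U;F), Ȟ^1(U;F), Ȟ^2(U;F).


cover nerve:
  W12={q24,q27,q34} W13={q15,q26,q27} W14={q15,q20,q22} W15={q20,q23,q38} W16={q3,q17,q24,q38} W23={q12,q27,q32} W24={q5,q6,q36} W25={q5,q12,q19,q21,q28} W26={q6,q24,q37} W34={q8,q9,q14,q15} W35={q2,q7,q12,q35} W36={q2,q9,q30} W45={q5,q13,q20} W46={q6,q9,q29} W56={q2,q25,q38}
  W123={q27} W126={q24} W134={q15} W145={q20} W156={q38} W235={q12} W245={q5} W246={q6} W346={q9} W356={q2}
C dims 6,15,10; δ0: rk 6, SNF 1^5·2; δ1: rk 9, SNF 1^9
Ȟ^0: (6−6)−0=0 ⇒ 0
Ȟ^1: (15−9)−6=0 plus torsion [2] ⇒ Z/2
Ȟ^2: (10−0)−9=1 ⇒ Z

Ȟ^0(U;F) ≅ 0, Ȟ^1(U;F) ≅ Z/2 and Ȟ^2(U;F) ≅ Z


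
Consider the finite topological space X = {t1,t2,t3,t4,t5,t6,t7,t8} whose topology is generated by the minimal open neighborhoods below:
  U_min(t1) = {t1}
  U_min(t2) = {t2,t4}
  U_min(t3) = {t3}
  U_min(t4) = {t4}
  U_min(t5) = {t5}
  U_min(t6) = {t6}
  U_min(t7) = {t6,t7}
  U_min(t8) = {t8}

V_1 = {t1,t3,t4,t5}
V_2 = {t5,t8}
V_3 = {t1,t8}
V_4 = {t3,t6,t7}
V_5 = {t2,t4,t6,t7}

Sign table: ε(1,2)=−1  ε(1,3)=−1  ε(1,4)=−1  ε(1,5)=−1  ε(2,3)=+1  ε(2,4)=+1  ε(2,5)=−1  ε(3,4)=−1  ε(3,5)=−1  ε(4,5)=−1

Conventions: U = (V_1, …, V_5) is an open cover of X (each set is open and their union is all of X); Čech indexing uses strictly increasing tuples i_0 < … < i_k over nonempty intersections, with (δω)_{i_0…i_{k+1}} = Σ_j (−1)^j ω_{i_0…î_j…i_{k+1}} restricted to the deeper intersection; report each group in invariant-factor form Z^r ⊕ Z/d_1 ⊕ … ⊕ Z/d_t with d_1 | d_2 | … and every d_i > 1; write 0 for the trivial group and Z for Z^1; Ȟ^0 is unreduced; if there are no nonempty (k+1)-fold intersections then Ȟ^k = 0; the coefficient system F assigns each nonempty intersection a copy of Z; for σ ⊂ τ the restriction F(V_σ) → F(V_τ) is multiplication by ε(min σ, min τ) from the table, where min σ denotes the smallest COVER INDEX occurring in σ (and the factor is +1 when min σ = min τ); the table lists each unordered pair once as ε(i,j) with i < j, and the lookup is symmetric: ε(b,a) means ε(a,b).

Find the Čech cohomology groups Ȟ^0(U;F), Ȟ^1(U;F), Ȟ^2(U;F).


cover nerve:
  V12={t5} V13={t1} V14={t3} V15={t4} V23={t8} V45={t6,t7}
C dims 5,6; δ0: rk 5, SNF 1^4·2
Ȟ^0: (5−5)−0=0 ⇒ 0
Ȟ^1: (6−0)−5=1 plus torsion [2] ⇒ Z ⊕ Z/2
Ȟ^2: (0−0)−0=0 ⇒ 0

Ȟ^0 = 0, Ȟ^1 = Z ⊕ Z/2 and Ȟ^2 = 0


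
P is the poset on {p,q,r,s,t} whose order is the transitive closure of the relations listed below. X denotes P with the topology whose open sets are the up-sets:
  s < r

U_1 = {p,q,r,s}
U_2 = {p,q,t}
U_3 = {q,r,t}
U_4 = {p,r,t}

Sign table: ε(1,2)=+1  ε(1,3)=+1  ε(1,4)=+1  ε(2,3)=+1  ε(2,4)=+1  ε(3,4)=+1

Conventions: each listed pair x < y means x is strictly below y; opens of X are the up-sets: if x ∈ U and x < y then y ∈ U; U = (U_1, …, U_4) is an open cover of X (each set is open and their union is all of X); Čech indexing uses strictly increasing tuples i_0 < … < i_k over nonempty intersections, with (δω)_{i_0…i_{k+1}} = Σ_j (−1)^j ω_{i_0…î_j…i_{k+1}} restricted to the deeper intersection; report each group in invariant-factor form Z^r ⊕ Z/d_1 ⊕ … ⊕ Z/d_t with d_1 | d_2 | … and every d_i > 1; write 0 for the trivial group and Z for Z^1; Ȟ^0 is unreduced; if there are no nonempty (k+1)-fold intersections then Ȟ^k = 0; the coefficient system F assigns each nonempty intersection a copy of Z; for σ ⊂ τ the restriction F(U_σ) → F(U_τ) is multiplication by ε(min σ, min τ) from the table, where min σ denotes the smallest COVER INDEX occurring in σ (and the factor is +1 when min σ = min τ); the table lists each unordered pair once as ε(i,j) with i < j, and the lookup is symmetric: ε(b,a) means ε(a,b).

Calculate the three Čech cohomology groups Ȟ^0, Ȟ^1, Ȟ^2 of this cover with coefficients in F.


intersection data:
  U12={p,q} U13={q,r} U14={p,r} U23={q,t} U24={p,t} U34={r,t}
  U123={q} U124={p} U134={r} U234={t}
C dims 4,6,4; δ0: rk 3, SNF 1^3; δ1: rk 3, SNF 1^3
Ȟ^0 = (4 − 3) − 0 = 1, so Ȟ^0 ≅ Z
Ȟ^1 = (6 − 3) − 3 = 0, so Ȟ^1 ≅ 0
Ȟ^2 = (4 − 0) − 3 = 1, so Ȟ^2 ≅ Z

Ȟ^0 = Z, Ȟ^1 = 0 and Ȟ^2 = Z


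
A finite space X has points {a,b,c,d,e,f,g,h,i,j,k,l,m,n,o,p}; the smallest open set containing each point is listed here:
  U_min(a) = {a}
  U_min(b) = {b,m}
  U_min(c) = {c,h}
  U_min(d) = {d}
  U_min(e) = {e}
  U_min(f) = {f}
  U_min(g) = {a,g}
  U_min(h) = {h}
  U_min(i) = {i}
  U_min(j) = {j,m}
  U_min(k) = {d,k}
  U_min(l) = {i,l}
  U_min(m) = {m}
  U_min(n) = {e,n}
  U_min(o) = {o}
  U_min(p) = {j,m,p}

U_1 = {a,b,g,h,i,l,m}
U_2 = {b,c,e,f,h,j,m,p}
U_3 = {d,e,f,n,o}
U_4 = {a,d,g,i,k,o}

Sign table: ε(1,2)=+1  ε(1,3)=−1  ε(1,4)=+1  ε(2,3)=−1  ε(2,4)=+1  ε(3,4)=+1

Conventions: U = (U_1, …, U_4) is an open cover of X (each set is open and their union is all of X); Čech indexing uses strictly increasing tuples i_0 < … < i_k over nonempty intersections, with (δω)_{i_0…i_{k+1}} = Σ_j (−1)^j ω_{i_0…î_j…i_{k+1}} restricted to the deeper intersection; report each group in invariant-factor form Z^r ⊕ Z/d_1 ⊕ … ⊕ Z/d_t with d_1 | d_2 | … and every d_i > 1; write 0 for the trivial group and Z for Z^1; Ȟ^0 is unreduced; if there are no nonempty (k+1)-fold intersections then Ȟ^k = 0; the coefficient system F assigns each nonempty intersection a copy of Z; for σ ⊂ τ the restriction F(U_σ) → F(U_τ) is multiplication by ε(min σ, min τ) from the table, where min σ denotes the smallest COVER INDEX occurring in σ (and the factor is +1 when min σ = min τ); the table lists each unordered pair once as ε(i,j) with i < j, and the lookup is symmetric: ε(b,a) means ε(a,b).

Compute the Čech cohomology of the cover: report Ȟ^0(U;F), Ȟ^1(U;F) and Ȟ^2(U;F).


Ȟ^0 = 0, Ȟ^1 = Z/2 and Ȟ^2 = 0

intersection data:
  U12={b,h,m} U14={a,g,i} U23={e,f} U34={d,o}
C dims 4,4; δ0: rk 4, SNF 1^3·2
Ȟ^0 = (4 − 4) − 0 = 0, so Ȟ^0 ≅ 0
Ȟ^1 = (4 − 0) − 4 = 0 plus torsion [2], so Ȟ^1 ≅ Z/2
Ȟ^2 = (0 − 0) − 0 = 0, so Ȟ^2 ≅ 0


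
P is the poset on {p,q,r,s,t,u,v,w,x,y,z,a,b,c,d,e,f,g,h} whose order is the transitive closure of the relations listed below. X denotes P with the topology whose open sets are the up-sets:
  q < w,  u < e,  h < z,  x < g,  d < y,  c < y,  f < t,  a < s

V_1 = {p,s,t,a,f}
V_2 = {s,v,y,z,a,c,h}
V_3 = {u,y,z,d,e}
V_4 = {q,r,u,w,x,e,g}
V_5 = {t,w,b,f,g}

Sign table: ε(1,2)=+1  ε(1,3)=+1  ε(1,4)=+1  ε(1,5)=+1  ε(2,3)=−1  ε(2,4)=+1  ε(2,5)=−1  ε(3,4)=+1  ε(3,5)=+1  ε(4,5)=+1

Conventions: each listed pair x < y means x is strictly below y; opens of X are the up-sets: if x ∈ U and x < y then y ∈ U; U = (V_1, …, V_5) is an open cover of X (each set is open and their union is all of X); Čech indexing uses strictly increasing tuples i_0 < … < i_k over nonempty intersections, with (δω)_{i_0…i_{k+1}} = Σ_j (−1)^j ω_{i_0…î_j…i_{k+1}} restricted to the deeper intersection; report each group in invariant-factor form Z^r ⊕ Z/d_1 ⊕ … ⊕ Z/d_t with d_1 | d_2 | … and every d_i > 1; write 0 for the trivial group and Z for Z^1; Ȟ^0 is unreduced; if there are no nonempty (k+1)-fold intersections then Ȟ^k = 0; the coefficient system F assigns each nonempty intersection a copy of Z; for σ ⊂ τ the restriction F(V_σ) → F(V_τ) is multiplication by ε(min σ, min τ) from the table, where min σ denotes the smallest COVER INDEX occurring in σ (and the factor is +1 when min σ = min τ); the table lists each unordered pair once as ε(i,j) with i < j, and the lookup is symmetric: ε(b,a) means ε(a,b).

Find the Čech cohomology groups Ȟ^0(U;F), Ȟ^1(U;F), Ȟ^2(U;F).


nonempty overlaps:
  V12={s,a} V15={t,f} V23={y,z} V34={u,e} V45={w,g}
C dims 5,5; δ0: rk 5, SNF 1^4·2
degree 0: 5−5−0 = 0 → Ȟ^0 ≅ 0
degree 1: 5−0−5 = 0 plus torsion [2] → Ȟ^1 ≅ Z/2
degree 2: 0−0−0 = 0 → Ȟ^2 ≅ 0

Ȟ^0 = 0; Ȟ^1 = Z/2; Ȟ^2 = 0


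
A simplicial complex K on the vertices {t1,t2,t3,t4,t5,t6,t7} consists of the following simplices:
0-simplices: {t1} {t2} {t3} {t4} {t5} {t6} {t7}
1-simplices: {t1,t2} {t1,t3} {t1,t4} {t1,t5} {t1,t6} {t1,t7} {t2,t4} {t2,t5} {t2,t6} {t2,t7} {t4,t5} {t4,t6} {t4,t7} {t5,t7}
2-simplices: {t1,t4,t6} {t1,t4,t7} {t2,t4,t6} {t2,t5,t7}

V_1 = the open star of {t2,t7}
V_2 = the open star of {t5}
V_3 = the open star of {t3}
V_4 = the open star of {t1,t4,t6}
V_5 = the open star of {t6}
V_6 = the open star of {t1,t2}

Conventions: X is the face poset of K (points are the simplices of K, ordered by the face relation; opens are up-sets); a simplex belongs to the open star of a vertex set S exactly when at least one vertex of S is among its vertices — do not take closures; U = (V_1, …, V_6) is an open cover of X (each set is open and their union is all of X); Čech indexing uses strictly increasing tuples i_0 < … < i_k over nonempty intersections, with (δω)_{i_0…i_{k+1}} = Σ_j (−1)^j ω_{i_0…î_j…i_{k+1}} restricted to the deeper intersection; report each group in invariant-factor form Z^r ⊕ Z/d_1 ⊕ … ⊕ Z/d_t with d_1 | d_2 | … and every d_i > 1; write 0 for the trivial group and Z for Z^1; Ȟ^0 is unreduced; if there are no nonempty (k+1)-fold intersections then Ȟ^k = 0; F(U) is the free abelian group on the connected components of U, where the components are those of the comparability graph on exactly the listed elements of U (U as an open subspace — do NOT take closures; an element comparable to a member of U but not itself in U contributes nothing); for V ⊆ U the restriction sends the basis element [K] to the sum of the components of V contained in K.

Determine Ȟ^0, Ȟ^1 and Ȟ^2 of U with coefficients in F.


intersection data:
  V1={{t2},{t7},{t1,t2},{t1,t7},{t2,t4},{t2,t5},{t2,t6},{t2,t7},{t4,t7},{t5,t7},{t1,t4,t7},{t2,t4,t6},{t2,t5,t7}} V2={{t5},{t1,t5},{t2,t5},{t4,t5},{t5,t7},{t2,t5,t7}} V3={{t3},{t1,t3}} V4={{t1},{t4},{t6},{t1,t2},{t1,t3},{t1,t4},{t1,t5},{t1,t6},{t1,t7},{t2,t4},{t2,t6},{t4,t5},{t4,t6},{t4,t7},{t1,t4,t6},{t1,t4,t7},{t2,t4,t6}} V5={{t6},{t1,t6},{t2,t6},{t4,t6},{t1,t4,t6},{t2,t4,t6}} V6={{t1},{t2},{t1,t2},{t1,t3},{t1,t4},{t1,t5},{t1,t6},{t1,t7},{t2,t4},{t2,t5},{t2,t6},{t2,t7},{t1,t4,t6},{t1,t4,t7},{t2,t4,t6},{t2,t5,t7}}
  V12={{t2,t5},{t5,t7},{t2,t5,t7}} V14={{t1,t2},{t1,t7},{t2,t4},{t2,t6},{t4,t7},{t1,t4,t7},{t2,t4,t6}} V15={{t2,t6},{t2,t4,t6}} V16={{t2},{t1,t2},{t1,t7},{t2,t4},{t2,t5},{t2,t6},{t2,t7},{t1,t4,t7},{t2,t4,t6},{t2,t5,t7}} V24={{t1,t5},{t4,t5}} V26={{t1,t5},{t2,t5},{t2,t5,t7}} V34={{t1,t3}} V36={{t1,t3}} V45={{t6},{t1,t6},{t2,t6},{t4,t6},{t1,t4,t6},{t2,t4,t6}} V46={{t1},{t1,t2},{t1,t3},{t1,t4},{t1,t5},{t1,t6},{t1,t7},{t2,t4},{t2,t6},{t1,t4,t6},{t1,t4,t7},{t2,t4,t6}} V56={{t1,t6},{t2,t6},{t1,t4,t6},{t2,t4,t6}}
  V126={{t2,t5},{t2,t5,t7}} V145={{t2,t6},{t2,t4,t6}} V146={{t1,t2},{t1,t7},{t2,t4},{t2,t6},{t1,t4,t7},{t2,t4,t6}} V156={{t2,t6},{t2,t4,t6}} V246={{t1,t5}} V346={{t1,t3}} V456={{t1,t6},{t2,t6},{t1,t4,t6},{t2,t4,t6}}
  V1456={{t2,t6},{t2,t4,t6}}
components per intersection:
  V1: {{t2},{t7},{t1,t2},{t1,t7},{t2,t4},{t2,t5},{t2,t6},{t2,t7},{t4,t7},{t5,t7},{t1,t4,t7},{t2,t4,t6},{t2,t5,t7}}
  V2: {{t5},{t1,t5},{t2,t5},{t4,t5},{t5,t7},{t2,t5,t7}}
  V3: {{t3},{t1,t3}}
  V4: {{t1},{t4},{t6},{t1,t2},{t1,t3},{t1,t4},{t1,t5},{t1,t6},{t1,t7},{t2,t4},{t2,t6},{t4,t5},{t4,t6},{t4,t7},{t1,t4,t6},{t1,t4,t7},{t2,t4,t6}}
  V5: {{t6},{t1,t6},{t2,t6},{t4,t6},{t1,t4,t6},{t2,t4,t6}}
  V6: {{t1},{t2},{t1,t2},{t1,t3},{t1,t4},{t1,t5},{t1,t6},{t1,t7},{t2,t4},{t2,t5},{t2,t6},{t2,t7},{t1,t4,t6},{t1,t4,t7},{t2,t4,t6},{t2,t5,t7}}
  V12: {{t2,t5},{t5,t7},{t2,t5,t7}}
  V14: {{t1,t2}} {{t1,t7},{t4,t7},{t1,t4,t7}} {{t2,t4},{t2,t6},{t2,t4,t6}}
  V15: {{t2,t6},{t2,t4,t6}}
  V16: {{t2},{t1,t2},{t2,t4},{t2,t5},{t2,t6},{t2,t7},{t2,t4,t6},{t2,t5,t7}} {{t1,t7},{t1,t4,t7}}
  V24: {{t1,t5}} {{t4,t5}}
  V26: {{t1,t5}} {{t2,t5},{t2,t5,t7}}
  V34: {{t1,t3}}
  V36: {{t1,t3}}
  V45: {{t6},{t1,t6},{t2,t6},{t4,t6},{t1,t4,t6},{t2,t4,t6}}
  V46: {{t1},{t1,t2},{t1,t3},{t1,t4},{t1,t5},{t1,t6},{t1,t7},{t1,t4,t6},{t1,t4,t7}} {{t2,t4},{t2,t6},{t2,t4,t6}}
  V56: {{t1,t6},{t1,t4,t6}} {{t2,t6},{t2,t4,t6}}
  V126: {{t2,t5},{t2,t5,t7}}
  V145: {{t2,t6},{t2,t4,t6}}
  V146: {{t1,t2}} {{t1,t7},{t1,t4,t7}} {{t2,t4},{t2,t6},{t2,t4,t6}}
  V156: {{t2,t6},{t2,t4,t6}}
  V246: {{t1,t5}}
  V346: {{t1,t3}}
  V456: {{t1,t6},{t1,t4,t6}} {{t2,t6},{t2,t4,t6}}
  V1456: {{t2,t6},{t2,t4,t6}}
C dims 6,18,10,1; δ0: rk 5, SNF 1^5; δ1: rk 9, SNF 1^9; δ2: rk 1, SNF 1^1
Ȟ^0 = (6 − 5) − 0 = 1, so Ȟ^0 ≅ Z
Ȟ^1 = (18 − 9) − 5 = 4, so Ȟ^1 ≅ Z^4
Ȟ^2 = (10 − 1) − 9 = 0, so Ȟ^2 ≅ 0

Ȟ^0(U;F) ≅ Z; Ȟ^1(U;F) ≅ Z^4; Ȟ^2(U;F) ≅ 0


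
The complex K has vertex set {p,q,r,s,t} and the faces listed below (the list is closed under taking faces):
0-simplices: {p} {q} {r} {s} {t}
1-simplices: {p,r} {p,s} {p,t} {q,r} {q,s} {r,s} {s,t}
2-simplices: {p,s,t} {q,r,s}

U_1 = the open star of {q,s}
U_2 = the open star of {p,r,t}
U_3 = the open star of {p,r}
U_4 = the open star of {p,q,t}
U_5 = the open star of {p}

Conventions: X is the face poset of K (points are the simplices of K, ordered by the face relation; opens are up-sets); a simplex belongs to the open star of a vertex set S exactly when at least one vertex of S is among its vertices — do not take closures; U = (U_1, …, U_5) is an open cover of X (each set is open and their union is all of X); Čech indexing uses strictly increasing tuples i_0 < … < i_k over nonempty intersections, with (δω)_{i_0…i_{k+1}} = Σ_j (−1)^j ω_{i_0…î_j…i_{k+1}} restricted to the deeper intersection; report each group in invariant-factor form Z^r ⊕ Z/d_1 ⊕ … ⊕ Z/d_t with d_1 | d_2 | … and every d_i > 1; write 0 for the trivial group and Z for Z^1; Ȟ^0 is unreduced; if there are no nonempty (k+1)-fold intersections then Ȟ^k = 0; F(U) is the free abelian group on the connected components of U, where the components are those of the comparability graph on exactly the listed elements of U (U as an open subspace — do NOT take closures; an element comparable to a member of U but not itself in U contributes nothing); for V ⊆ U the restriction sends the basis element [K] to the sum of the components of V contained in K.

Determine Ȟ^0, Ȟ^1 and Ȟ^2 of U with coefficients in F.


nonempty overlaps:
  U1={{q},{s},{p,s},{q,r},{q,s},{r,s},{s,t},{p,s,t},{q,r,s}} U2={{p},{r},{t},{p,r},{p,s},{p,t},{q,r},{r,s},{s,t},{p,s,t},{q,r,s}} U3={{p},{r},{p,r},{p,s},{p,t},{q,r},{r,s},{p,s,t},{q,r,s}} U4={{p},{q},{t},{p,r},{p,s},{p,t},{q,r},{q,s},{s,t},{p,s,t},{q,r,s}} U5={{p},{p,r},{p,s},{p,t},{p,s,t}}
  U12={{p,s},{q,r},{r,s},{s,t},{p,s,t},{q,r,s}} U13={{p,s},{q,r},{r,s},{p,s,t},{q,r,s}} U14={{q},{p,s},{q,r},{q,s},{s,t},{p,s,t},{q,r,s}} U15={{p,s},{p,s,t}} U23={{p},{r},{p,r},{p,s},{p,t},{q,r},{r,s},{p,s,t},{q,r,s}} U24={{p},{t},{p,r},{p,s},{p,t},{q,r},{s,t},{p,s,t},{q,r,s}} U25={{p},{p,r},{p,s},{p,t},{p,s,t}} U34={{p},{p,r},{p,s},{p,t},{q,r},{p,s,t},{q,r,s}} U35={{p},{p,r},{p,s},{p,t},{p,s,t}} U45={{p},{p,r},{p,s},{p,t},{p,s,t}}
  U123={{p,s},{q,r},{r,s},{p,s,t},{q,r,s}} U124={{p,s},{q,r},{s,t},{p,s,t},{q,r,s}} U125={{p,s},{p,s,t}} U134={{p,s},{q,r},{p,s,t},{q,r,s}} U135={{p,s},{p,s,t}} U145={{p,s},{p,s,t}} U234={{p},{p,r},{p,s},{p,t},{q,r},{p,s,t},{q,r,s}} U235={{p},{p,r},{p,s},{p,t},{p,s,t}} U245={{p},{p,r},{p,s},{p,t},{p,s,t}} U345={{p},{p,r},{p,s},{p,t},{p,s,t}}
  U1234={{p,s},{q,r},{p,s,t},{q,r,s}} U1235={{p,s},{p,s,t}} U1245={{p,s},{p,s,t}} U1345={{p,s},{p,s,t}} U2345={{p},{p,r},{p,s},{p,t},{p,s,t}}
  U12345={{p,s},{p,s,t}}
components per intersection:
  U1: {{q},{s},{p,s},{q,r},{q,s},{r,s},{s,t},{p,s,t},{q,r,s}}
  U2: {{p},{r},{t},{p,r},{p,s},{p,t},{q,r},{r,s},{s,t},{p,s,t},{q,r,s}}
  U3: {{p},{r},{p,r},{p,s},{p,t},{q,r},{r,s},{p,s,t},{q,r,s}}
  U4: {{p},{t},{p,r},{p,s},{p,t},{s,t},{p,s,t}} {{q},{q,r},{q,s},{q,r,s}}
  U5: {{p},{p,r},{p,s},{p,t},{p,s,t}}
  U12: {{p,s},{s,t},{p,s,t}} {{q,r},{r,s},{q,r,s}}
  U13: {{p,s},{p,s,t}} {{q,r},{r,s},{q,r,s}}
  U14: {{q},{q,r},{q,s},{q,r,s}} {{p,s},{s,t},{p,s,t}}
  U15: {{p,s},{p,s,t}}
  U23: {{p},{r},{p,r},{p,s},{p,t},{q,r},{r,s},{p,s,t},{q,r,s}}
  U24: {{p},{t},{p,r},{p,s},{p,t},{s,t},{p,s,t}} {{q,r},{q,r,s}}
  U25: {{p},{p,r},{p,s},{p,t},{p,s,t}}
  U34: {{p},{p,r},{p,s},{p,t},{p,s,t}} {{q,r},{q,r,s}}
  U35: {{p},{p,r},{p,s},{p,t},{p,s,t}}
  U45: {{p},{p,r},{p,s},{p,t},{p,s,t}}
  U123: {{p,s},{p,s,t}} {{q,r},{r,s},{q,r,s}}
  U124: {{p,s},{s,t},{p,s,t}} {{q,r},{q,r,s}}
  U125: {{p,s},{p,s,t}}
  U134: {{p,s},{p,s,t}} {{q,r},{q,r,s}}
  U135: {{p,s},{p,s,t}}
  U145: {{p,s},{p,s,t}}
  U234: {{p},{p,r},{p,s},{p,t},{p,s,t}} {{q,r},{q,r,s}}
  U235: {{p},{p,r},{p,s},{p,t},{p,s,t}}
  U245: {{p},{p,r},{p,s},{p,t},{p,s,t}}
  U345: {{p},{p,r},{p,s},{p,t},{p,s,t}}
  U1234: {{p,s},{p,s,t}} {{q,r},{q,r,s}}
  U1235: {{p,s},{p,s,t}}
  U1245: {{p,s},{p,s,t}}
  U1345: {{p,s},{p,s,t}}
  U2345: {{p},{p,r},{p,s},{p,t},{p,s,t}}
  U12345: {{p,s},{p,s,t}}
C dims 6,15,14,6; δ0: rk 5, SNF 1^5; δ1: rk 9, SNF 1^9; δ2: rk 5, SNF 1^5
degree 0: 6−5−0 = 1 → Ȟ^0 ≅ Z
degree 1: 15−9−5 = 1 → Ȟ^1 ≅ Z
degree 2: 14−5−9 = 0 → Ȟ^2 ≅ 0

Ȟ^0 ≅ Z, Ȟ^1 ≅ Z, Ȟ^2 ≅ 0


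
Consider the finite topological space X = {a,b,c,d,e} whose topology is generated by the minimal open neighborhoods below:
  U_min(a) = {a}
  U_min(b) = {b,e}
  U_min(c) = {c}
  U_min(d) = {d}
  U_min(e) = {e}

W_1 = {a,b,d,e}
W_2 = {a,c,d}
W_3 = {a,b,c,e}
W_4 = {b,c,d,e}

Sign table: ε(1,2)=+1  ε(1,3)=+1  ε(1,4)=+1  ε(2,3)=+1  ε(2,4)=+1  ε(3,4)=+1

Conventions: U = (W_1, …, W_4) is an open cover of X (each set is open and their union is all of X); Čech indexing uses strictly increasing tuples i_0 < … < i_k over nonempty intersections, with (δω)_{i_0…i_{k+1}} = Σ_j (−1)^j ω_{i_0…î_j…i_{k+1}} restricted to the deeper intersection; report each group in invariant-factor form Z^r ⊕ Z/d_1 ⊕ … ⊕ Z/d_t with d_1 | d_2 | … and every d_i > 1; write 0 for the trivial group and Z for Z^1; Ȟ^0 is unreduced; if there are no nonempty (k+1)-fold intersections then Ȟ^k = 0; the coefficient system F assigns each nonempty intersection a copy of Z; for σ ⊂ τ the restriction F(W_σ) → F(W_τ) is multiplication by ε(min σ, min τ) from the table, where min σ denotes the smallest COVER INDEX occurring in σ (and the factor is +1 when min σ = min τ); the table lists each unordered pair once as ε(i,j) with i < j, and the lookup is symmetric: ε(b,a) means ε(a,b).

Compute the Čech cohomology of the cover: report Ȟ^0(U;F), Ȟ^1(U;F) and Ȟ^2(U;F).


Ȟ^0 ≅ Z,  Ȟ^1 ≅ 0,  Ȟ^2 ≅ Z

nonempty intersections:
  W12={a,d} W13={a,b,e} W14={b,d,e} W23={a,c} W24={c,d} W34={b,c,e}
  W123={a} W124={d} W134={b,e} W234={c}
C dims 4,6,4; δ0: rk 3, SNF 1^3; δ1: rk 3, SNF 1^3
Ȟ^0: (4−3)−0=1 ⇒ Z
Ȟ^1: (6−3)−3=0 ⇒ 0
Ȟ^2: (4−0)−3=1 ⇒ Z


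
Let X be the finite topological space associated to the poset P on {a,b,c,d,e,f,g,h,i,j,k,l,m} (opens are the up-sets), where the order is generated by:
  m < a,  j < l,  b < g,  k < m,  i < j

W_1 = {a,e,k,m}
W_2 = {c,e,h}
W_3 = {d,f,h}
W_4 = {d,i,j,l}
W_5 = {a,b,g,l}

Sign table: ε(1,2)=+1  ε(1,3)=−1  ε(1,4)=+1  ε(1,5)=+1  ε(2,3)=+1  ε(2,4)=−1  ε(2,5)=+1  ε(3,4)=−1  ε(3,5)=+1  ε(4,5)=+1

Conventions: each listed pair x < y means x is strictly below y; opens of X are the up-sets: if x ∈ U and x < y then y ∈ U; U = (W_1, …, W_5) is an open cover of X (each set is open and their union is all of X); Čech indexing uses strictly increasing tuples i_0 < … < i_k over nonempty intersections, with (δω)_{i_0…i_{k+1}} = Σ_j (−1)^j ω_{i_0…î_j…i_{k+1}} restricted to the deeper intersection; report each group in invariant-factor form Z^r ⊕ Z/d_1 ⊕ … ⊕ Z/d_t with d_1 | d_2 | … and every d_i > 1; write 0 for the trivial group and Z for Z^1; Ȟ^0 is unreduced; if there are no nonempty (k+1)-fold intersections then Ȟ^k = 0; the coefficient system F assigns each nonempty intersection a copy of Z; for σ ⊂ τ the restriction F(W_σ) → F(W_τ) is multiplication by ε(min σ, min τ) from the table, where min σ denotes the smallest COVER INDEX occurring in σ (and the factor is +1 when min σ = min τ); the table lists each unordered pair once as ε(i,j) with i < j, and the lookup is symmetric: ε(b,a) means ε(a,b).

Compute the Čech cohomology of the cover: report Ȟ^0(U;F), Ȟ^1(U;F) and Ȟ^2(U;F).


nerve simplices:
  W12={e} W15={a} W23={h} W34={d} W45={l}
C dims 5,5; δ0: rk 5, SNF 1^4·2
degree 0: 5−5−0 = 0 → Ȟ^0 ≅ 0
degree 1: 5−0−5 = 0 plus torsion [2] → Ȟ^1 ≅ Z/2
degree 2: 0−0−0 = 0 → Ȟ^2 ≅ 0

Ȟ^0(U;F) ≅ 0; Ȟ^1(U;F) ≅ Z/2; Ȟ^2(U;F) ≅ 0


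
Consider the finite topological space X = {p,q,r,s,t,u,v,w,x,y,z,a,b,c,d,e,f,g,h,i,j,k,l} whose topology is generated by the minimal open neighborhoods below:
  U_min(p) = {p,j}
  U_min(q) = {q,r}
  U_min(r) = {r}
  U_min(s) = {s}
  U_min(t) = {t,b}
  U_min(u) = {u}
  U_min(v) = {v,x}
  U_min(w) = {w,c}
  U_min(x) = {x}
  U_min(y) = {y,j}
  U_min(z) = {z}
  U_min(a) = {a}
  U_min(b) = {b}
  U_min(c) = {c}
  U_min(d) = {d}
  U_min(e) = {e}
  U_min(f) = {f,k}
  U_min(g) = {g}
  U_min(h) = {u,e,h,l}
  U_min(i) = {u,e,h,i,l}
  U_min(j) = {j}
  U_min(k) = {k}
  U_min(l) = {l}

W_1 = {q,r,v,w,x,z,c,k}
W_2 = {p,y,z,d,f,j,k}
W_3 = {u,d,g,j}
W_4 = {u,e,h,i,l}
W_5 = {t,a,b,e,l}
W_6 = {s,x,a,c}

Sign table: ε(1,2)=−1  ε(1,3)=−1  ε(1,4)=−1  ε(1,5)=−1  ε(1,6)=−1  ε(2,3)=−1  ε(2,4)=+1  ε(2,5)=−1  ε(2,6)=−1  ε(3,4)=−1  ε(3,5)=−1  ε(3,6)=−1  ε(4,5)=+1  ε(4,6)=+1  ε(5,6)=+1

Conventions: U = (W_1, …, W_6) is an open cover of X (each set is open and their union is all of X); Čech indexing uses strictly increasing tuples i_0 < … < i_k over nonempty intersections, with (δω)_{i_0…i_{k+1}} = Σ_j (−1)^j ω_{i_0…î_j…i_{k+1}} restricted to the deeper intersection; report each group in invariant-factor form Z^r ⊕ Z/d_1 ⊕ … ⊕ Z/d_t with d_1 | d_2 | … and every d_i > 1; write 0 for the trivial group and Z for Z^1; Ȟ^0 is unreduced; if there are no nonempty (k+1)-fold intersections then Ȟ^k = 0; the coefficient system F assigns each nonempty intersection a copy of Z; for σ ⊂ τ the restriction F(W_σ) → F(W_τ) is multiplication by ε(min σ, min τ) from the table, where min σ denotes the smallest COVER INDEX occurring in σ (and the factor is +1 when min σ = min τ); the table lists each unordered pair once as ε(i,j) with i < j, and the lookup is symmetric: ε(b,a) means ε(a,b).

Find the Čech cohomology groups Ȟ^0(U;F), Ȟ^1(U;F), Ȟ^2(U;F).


Ȟ^0 = Z; Ȟ^1 = Z; Ȟ^2 = 0

nonempty overlaps:
  W12={z,k} W16={x,c} W23={d,j} W34={u} W45={e,l} W56={a}
C dims 6,6; δ0: rk 5, SNF 1^5
degree 0: 6−5−0 = 1 → Ȟ^0 ≅ Z
degree 1: 6−0−5 = 1 → Ȟ^1 ≅ Z
degree 2: 0−0−0 = 0 → Ȟ^2 ≅ 0


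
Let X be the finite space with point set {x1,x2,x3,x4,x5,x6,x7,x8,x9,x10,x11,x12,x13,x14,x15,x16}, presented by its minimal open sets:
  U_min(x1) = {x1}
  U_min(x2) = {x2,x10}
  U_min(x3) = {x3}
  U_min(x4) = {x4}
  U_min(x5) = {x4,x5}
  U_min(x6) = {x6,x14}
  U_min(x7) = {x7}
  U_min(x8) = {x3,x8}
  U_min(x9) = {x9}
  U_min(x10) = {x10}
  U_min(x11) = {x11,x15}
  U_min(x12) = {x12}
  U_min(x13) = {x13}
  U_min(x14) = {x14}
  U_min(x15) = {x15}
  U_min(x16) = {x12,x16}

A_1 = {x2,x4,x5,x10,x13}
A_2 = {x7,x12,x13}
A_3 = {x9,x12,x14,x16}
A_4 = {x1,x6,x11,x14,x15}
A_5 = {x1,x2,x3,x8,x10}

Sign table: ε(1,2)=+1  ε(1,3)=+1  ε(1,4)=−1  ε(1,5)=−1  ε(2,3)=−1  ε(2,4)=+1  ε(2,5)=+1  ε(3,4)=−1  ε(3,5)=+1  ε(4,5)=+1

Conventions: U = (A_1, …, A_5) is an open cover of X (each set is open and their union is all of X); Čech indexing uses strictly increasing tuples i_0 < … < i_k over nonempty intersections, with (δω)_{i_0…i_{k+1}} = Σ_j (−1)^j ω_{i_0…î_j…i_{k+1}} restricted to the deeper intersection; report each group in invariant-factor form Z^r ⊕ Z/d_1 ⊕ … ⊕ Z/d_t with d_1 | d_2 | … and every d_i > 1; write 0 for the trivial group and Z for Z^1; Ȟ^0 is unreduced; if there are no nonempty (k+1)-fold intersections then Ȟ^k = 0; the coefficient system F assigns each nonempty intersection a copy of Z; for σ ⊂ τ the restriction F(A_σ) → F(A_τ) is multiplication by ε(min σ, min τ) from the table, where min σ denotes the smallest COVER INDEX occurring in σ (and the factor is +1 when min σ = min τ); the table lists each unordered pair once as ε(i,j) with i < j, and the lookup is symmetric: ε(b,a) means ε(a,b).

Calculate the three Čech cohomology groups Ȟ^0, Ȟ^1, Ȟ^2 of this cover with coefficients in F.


Ȟ^0 = 0, Ȟ^1 = Z/2, Ȟ^2 = 0

nerve simplices:
  A12={x13} A15={x2,x10} A23={x12} A34={x14} A45={x1}
C dims 5,5; δ0: rk 5, SNF 1^4·2
degree 0: 5−5−0 = 0 → Ȟ^0 ≅ 0
degree 1: 5−0−5 = 0 plus torsion [2] → Ȟ^1 ≅ Z/2
degree 2: 0−0−0 = 0 → Ȟ^2 ≅ 0


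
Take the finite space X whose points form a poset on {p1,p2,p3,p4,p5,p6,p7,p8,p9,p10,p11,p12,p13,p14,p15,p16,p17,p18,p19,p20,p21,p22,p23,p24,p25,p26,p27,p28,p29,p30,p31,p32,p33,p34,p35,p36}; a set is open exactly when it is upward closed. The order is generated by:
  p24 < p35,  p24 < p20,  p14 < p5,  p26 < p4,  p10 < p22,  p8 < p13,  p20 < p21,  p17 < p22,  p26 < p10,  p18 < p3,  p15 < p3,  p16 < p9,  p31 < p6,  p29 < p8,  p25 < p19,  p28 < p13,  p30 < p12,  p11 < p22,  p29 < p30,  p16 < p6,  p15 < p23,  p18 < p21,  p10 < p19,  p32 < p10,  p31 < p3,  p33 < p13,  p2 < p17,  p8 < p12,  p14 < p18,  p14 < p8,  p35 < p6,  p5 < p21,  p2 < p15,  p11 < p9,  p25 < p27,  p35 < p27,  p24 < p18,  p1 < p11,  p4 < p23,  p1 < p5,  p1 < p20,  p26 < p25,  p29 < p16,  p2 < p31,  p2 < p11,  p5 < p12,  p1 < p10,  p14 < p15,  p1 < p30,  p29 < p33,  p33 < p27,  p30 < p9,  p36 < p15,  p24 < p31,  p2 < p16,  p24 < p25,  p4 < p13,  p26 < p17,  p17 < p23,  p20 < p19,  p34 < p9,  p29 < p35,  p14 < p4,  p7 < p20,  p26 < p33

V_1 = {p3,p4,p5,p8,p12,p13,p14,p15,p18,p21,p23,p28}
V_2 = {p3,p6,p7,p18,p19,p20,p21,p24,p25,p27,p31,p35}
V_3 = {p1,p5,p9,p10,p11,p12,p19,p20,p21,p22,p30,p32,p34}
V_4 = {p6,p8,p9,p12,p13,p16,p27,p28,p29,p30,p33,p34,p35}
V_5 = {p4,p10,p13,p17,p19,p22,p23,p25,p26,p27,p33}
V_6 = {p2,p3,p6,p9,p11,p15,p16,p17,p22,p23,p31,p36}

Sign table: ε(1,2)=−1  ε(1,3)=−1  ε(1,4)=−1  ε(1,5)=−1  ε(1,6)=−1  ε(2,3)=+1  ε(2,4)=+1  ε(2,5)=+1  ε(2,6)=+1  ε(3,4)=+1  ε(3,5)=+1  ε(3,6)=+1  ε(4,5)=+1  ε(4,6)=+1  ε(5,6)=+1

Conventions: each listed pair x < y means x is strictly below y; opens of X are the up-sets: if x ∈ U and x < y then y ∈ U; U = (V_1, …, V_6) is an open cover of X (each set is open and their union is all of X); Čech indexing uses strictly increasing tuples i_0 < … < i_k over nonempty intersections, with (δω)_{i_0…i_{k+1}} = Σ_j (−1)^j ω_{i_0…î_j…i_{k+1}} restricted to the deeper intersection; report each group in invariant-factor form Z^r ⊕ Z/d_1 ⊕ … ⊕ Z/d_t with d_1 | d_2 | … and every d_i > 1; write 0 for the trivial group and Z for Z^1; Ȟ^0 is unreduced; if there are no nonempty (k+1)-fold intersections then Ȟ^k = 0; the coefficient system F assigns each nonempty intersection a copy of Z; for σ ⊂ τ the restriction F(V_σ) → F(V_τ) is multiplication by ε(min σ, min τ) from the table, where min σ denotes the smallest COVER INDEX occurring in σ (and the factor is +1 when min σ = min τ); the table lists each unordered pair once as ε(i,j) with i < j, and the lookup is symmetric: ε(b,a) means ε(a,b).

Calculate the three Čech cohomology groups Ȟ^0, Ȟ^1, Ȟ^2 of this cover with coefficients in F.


nerve simplices:
  V12={p3,p18,p21} V13={p5,p12,p21} V14={p8,p12,p13,p28} V15={p4,p13,p23} V16={p3,p15,p23} V23={p19,p20,p21} V24={p6,p27,p35} V25={p19,p25,p27} V26={p3,p6,p31} V34={p9,p12,p30,p34} V35={p10,p19,p22} V36={p9,p11,p22} V45={p13,p27,p33} V46={p6,p9,p16} V56={p17,p22,p23}
  V123={p21} V126={p3} V134={p12} V145={p13} V156={p23} V235={p19} V245={p27} V246={p6} V346={p9} V356={p22}
C dims 6,15,10; δ0: rk 5, SNF 1^5; δ1: rk 10, SNF 1^9·2
degree 0: 6−5−0 = 1 → Ȟ^0 ≅ Z
degree 1: 15−10−5 = 0 → Ȟ^1 ≅ 0
degree 2: 10−0−10 = 0 plus torsion [2] → Ȟ^2 ≅ Z/2

Ȟ^0 = Z; Ȟ^1 = 0; Ȟ^2 = Z/2


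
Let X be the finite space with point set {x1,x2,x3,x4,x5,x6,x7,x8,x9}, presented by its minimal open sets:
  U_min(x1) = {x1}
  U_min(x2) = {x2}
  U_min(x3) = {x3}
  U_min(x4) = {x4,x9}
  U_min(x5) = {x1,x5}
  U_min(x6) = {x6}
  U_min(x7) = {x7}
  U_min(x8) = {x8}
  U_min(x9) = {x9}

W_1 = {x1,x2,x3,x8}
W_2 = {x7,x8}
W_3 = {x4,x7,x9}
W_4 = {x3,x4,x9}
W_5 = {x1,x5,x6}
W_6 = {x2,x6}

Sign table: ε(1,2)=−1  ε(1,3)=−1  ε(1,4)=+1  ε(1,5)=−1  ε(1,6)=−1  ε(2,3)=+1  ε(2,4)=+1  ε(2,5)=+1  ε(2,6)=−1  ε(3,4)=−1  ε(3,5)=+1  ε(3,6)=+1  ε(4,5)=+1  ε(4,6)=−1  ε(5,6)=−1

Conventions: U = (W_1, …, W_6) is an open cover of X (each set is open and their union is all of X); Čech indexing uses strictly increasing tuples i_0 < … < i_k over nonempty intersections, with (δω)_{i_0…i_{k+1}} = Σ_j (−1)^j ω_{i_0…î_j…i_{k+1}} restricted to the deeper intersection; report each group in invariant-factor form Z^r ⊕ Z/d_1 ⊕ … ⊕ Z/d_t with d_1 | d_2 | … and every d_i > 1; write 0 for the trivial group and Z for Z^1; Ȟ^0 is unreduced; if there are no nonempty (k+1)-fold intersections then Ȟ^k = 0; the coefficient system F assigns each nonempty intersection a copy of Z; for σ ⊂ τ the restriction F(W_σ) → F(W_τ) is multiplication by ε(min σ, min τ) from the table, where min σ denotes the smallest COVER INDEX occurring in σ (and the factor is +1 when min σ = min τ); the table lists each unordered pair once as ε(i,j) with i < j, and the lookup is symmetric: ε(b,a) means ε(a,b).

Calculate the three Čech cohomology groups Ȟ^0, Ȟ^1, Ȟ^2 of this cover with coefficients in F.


Ȟ^0 ≅ 0, Ȟ^1 ≅ Z ⊕ Z/2 and Ȟ^2 ≅ 0

nerve simplices:
  W12={x8} W14={x3} W15={x1} W16={x2} W23={x7} W34={x4,x9} W56={x6}
C dims 6,7; δ0: rk 6, SNF 1^5·2
degree 0: 6−6−0 = 0 → Ȟ^0 ≅ 0
degree 1: 7−0−6 = 1 plus torsion [2] → Ȟ^1 ≅ Z ⊕ Z/2
degree 2: 0−0−0 = 0 → Ȟ^2 ≅ 0


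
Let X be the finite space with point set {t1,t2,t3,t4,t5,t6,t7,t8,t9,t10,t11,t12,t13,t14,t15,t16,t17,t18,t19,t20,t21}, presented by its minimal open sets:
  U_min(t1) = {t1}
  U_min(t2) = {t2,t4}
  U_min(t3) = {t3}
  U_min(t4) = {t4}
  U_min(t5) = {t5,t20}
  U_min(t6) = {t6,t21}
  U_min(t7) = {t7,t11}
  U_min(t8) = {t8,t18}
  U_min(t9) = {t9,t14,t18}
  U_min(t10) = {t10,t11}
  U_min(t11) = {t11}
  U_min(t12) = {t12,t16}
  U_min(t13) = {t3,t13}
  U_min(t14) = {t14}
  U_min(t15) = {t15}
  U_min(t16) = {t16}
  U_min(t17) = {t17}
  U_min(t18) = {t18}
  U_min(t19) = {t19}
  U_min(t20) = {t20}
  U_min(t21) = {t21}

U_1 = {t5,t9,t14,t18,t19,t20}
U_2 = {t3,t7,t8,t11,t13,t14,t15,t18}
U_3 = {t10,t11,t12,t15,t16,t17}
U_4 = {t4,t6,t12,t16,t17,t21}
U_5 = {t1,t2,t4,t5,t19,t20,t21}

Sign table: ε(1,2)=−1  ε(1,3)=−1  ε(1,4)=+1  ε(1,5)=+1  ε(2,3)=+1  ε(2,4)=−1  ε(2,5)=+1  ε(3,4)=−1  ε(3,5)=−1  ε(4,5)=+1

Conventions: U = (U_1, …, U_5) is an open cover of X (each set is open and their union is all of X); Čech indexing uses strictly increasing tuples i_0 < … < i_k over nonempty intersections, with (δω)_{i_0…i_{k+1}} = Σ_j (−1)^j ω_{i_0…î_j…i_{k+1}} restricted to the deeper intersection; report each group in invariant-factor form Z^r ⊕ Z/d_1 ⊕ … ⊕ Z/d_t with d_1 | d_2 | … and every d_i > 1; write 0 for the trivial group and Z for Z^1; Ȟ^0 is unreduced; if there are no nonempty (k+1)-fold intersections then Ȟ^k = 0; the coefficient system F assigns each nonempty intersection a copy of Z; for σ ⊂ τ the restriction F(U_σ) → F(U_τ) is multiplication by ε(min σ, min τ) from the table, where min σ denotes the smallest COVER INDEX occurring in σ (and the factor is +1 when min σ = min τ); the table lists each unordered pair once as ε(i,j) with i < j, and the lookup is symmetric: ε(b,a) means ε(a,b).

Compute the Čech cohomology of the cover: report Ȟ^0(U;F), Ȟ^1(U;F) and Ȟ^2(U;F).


Ȟ^0 ≅ Z,  Ȟ^1 ≅ Z,  Ȟ^2 ≅ 0

intersection data:
  U12={t14,t18} U15={t5,t19,t20} U23={t11,t15} U34={t12,t16,t17} U45={t4,t21}
C dims 5,5; δ0: rk 4, SNF 1^4
Ȟ^0 = (5 − 4) − 0 = 1, so Ȟ^0 ≅ Z
Ȟ^1 = (5 − 0) − 4 = 1, so Ȟ^1 ≅ Z
Ȟ^2 = (0 − 0) − 0 = 0, so Ȟ^2 ≅ 0
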